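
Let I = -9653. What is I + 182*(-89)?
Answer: -25851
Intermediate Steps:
I + 182*(-89) = -9653 + 182*(-89) = -9653 - 16198 = -25851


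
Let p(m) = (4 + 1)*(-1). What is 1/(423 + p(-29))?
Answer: 1/418 ≈ 0.0023923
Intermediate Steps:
p(m) = -5 (p(m) = 5*(-1) = -5)
1/(423 + p(-29)) = 1/(423 - 5) = 1/418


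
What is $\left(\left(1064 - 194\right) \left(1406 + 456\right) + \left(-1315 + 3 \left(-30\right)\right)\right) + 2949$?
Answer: $1621484$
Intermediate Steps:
$\left(\left(1064 - 194\right) \left(1406 + 456\right) + \left(-1315 + 3 \left(-30\right)\right)\right) + 2949 = \left(870 \cdot 1862 - 1405\right) + 2949 = \left(1619940 - 1405\right) + 2949 = 1618535 + 2949 = 1621484$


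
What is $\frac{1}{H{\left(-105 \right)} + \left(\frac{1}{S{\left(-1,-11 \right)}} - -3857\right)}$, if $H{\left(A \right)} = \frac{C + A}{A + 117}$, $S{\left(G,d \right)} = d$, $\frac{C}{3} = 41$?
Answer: $\frac{22}{84885} \approx 0.00025917$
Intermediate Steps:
$C = 123$ ($C = 3 \cdot 41 = 123$)
$H{\left(A \right)} = \frac{123 + A}{117 + A}$ ($H{\left(A \right)} = \frac{123 + A}{A + 117} = \frac{123 + A}{117 + A}$)
$\frac{1}{H{\left(-105 \right)} + \left(\frac{1}{S{\left(-1,-11 \right)}} - -3857\right)} = \frac{1}{\frac{123 - 105}{117 - 105} + \left(\frac{1}{-11} - -3857\right)} = \frac{1}{\frac{1}{12} \cdot 18 + \left(- \frac{1}{11} + 3857\right)} = \frac{1}{\frac{1}{12} \cdot 18 + \frac{42426}{11}} = \frac{1}{\frac{3}{2} + \frac{42426}{11}} = \frac{1}{\frac{84885}{22}} = \frac{22}{84885}$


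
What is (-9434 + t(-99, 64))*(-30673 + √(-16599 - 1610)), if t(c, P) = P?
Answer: 287406010 - 9370*I*√18209 ≈ 2.8741e+8 - 1.2644e+6*I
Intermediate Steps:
(-9434 + t(-99, 64))*(-30673 + √(-16599 - 1610)) = (-9434 + 64)*(-30673 + √(-16599 - 1610)) = -9370*(-30673 + √(-18209)) = -9370*(-30673 + I*√18209) = 287406010 - 9370*I*√18209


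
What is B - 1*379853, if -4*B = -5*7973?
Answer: -1479547/4 ≈ -3.6989e+5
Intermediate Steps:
B = 39865/4 (B = -(-5)*7973/4 = -¼*(-39865) = 39865/4 ≈ 9966.3)
B - 1*379853 = 39865/4 - 1*379853 = 39865/4 - 379853 = -1479547/4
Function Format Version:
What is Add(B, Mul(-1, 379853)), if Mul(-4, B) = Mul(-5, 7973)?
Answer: Rational(-1479547, 4) ≈ -3.6989e+5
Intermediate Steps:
B = Rational(39865, 4) (B = Mul(Rational(-1, 4), Mul(-5, 7973)) = Mul(Rational(-1, 4), -39865) = Rational(39865, 4) ≈ 9966.3)
Add(B, Mul(-1, 379853)) = Add(Rational(39865, 4), Mul(-1, 379853)) = Add(Rational(39865, 4), -379853) = Rational(-1479547, 4)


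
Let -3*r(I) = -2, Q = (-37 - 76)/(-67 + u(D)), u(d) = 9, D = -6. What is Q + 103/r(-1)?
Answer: 4537/29 ≈ 156.45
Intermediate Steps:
Q = 113/58 (Q = (-37 - 76)/(-67 + 9) = -113/(-58) = -113*(-1/58) = 113/58 ≈ 1.9483)
r(I) = ⅔ (r(I) = -⅓*(-2) = ⅔)
Q + 103/r(-1) = 113/58 + 103/(⅔) = 113/58 + (3/2)*103 = 113/58 + 309/2 = 4537/29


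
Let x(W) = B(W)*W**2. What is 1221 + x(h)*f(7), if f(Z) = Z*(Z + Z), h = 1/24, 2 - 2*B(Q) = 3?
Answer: 703247/576 ≈ 1220.9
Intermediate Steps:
B(Q) = -1/2 (B(Q) = 1 - 1/2*3 = 1 - 3/2 = -1/2)
h = 1/24 ≈ 0.041667
f(Z) = 2*Z**2 (f(Z) = Z*(2*Z) = 2*Z**2)
x(W) = -W**2/2
1221 + x(h)*f(7) = 1221 + (-(1/24)**2/2)*(2*7**2) = 1221 + (-1/2*1/576)*(2*49) = 1221 - 1/1152*98 = 1221 - 49/576 = 703247/576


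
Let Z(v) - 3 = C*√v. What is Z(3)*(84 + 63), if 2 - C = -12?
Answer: 441 + 2058*√3 ≈ 4005.6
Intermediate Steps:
C = 14 (C = 2 - 1*(-12) = 2 + 12 = 14)
Z(v) = 3 + 14*√v
Z(3)*(84 + 63) = (3 + 14*√3)*(84 + 63) = (3 + 14*√3)*147 = 441 + 2058*√3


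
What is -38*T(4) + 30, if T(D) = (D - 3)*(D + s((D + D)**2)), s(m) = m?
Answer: -2554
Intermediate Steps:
T(D) = (-3 + D)*(D + 4*D**2) (T(D) = (D - 3)*(D + (D + D)**2) = (-3 + D)*(D + (2*D)**2) = (-3 + D)*(D + 4*D**2))
-38*T(4) + 30 = -152*(-3 - 11*4 + 4*4**2) + 30 = -152*(-3 - 44 + 4*16) + 30 = -152*(-3 - 44 + 64) + 30 = -152*17 + 30 = -38*68 + 30 = -2584 + 30 = -2554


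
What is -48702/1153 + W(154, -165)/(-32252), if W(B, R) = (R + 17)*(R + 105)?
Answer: -395243886/9296639 ≈ -42.515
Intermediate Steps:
W(B, R) = (17 + R)*(105 + R)
-48702/1153 + W(154, -165)/(-32252) = -48702/1153 + (1785 + (-165)² + 122*(-165))/(-32252) = -48702*1/1153 + (1785 + 27225 - 20130)*(-1/32252) = -48702/1153 + 8880*(-1/32252) = -48702/1153 - 2220/8063 = -395243886/9296639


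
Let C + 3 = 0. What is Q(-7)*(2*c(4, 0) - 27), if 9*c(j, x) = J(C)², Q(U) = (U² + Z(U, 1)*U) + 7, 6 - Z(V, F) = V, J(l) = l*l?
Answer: 315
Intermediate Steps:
C = -3 (C = -3 + 0 = -3)
J(l) = l²
Z(V, F) = 6 - V
Q(U) = 7 + U² + U*(6 - U) (Q(U) = (U² + (6 - U)*U) + 7 = (U² + U*(6 - U)) + 7 = 7 + U² + U*(6 - U))
c(j, x) = 9 (c(j, x) = ((-3)²)²/9 = (⅑)*9² = (⅑)*81 = 9)
Q(-7)*(2*c(4, 0) - 27) = (7 + 6*(-7))*(2*9 - 27) = (7 - 42)*(18 - 27) = -35*(-9) = 315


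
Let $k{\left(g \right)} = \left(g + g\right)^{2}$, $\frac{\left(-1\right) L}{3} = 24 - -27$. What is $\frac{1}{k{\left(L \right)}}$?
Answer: $\frac{1}{93636} \approx 1.068 \cdot 10^{-5}$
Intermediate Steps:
$L = -153$ ($L = - 3 \left(24 - -27\right) = - 3 \left(24 + 27\right) = \left(-3\right) 51 = -153$)
$k{\left(g \right)} = 4 g^{2}$ ($k{\left(g \right)} = \left(2 g\right)^{2} = 4 g^{2}$)
$\frac{1}{k{\left(L \right)}} = \frac{1}{4 \left(-153\right)^{2}} = \frac{1}{4 \cdot 23409} = \frac{1}{93636}$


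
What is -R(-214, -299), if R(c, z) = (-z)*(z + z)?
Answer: 178802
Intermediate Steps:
R(c, z) = -2*z² (R(c, z) = (-z)*(2*z) = -2*z²)
-R(-214, -299) = -(-2)*(-299)² = -(-2)*89401 = -1*(-178802) = 178802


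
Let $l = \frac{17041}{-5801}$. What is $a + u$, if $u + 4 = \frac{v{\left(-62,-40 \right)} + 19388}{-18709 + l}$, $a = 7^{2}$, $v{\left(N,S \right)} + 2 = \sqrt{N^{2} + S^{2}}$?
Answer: $\frac{795366594}{18091325} - \frac{5801 \sqrt{1361}}{54273975} \approx 43.96$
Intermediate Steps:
$l = - \frac{17041}{5801}$ ($l = 17041 \left(- \frac{1}{5801}\right) = - \frac{17041}{5801} \approx -2.9376$)
$v{\left(N,S \right)} = -2 + \sqrt{N^{2} + S^{2}}$
$a = 49$
$u = - \frac{91108331}{18091325} - \frac{5801 \sqrt{1361}}{54273975}$ ($u = -4 + \frac{\left(-2 + \sqrt{\left(-62\right)^{2} + \left(-40\right)^{2}}\right) + 19388}{-18709 - \frac{17041}{5801}} = -4 + \frac{\left(-2 + \sqrt{3844 + 1600}\right) + 19388}{- \frac{108547950}{5801}} = -4 + \left(\left(-2 + \sqrt{5444}\right) + 19388\right) \left(- \frac{5801}{108547950}\right) = -4 + \left(\left(-2 + 2 \sqrt{1361}\right) + 19388\right) \left(- \frac{5801}{108547950}\right) = -4 + \left(19386 + 2 \sqrt{1361}\right) \left(- \frac{5801}{108547950}\right) = -4 - \left(\frac{18743031}{18091325} + \frac{5801 \sqrt{1361}}{54273975}\right) = - \frac{91108331}{18091325} - \frac{5801 \sqrt{1361}}{54273975} \approx -5.04$)
$a + u = 49 - \left(\frac{91108331}{18091325} + \frac{5801 \sqrt{1361}}{54273975}\right) = \frac{795366594}{18091325} - \frac{5801 \sqrt{1361}}{54273975}$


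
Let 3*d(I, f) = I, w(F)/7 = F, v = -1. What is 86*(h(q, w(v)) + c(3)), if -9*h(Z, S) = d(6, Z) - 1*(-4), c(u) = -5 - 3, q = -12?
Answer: -2236/3 ≈ -745.33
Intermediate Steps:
w(F) = 7*F
d(I, f) = I/3
c(u) = -8
h(Z, S) = -2/3 (h(Z, S) = -((1/3)*6 - 1*(-4))/9 = -(2 + 4)/9 = -1/9*6 = -2/3)
86*(h(q, w(v)) + c(3)) = 86*(-2/3 - 8) = 86*(-26/3) = -2236/3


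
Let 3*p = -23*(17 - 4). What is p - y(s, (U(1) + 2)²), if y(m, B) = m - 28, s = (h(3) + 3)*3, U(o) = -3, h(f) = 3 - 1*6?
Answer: -215/3 ≈ -71.667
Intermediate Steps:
h(f) = -3 (h(f) = 3 - 6 = -3)
p = -299/3 (p = (-23*(17 - 4))/3 = (-23*13)/3 = (⅓)*(-299) = -299/3 ≈ -99.667)
s = 0 (s = (-3 + 3)*3 = 0*3 = 0)
y(m, B) = -28 + m
p - y(s, (U(1) + 2)²) = -299/3 - (-28 + 0) = -299/3 - 1*(-28) = -299/3 + 28 = -215/3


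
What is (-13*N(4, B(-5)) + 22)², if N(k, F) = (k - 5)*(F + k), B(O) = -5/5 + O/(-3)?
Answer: 61504/9 ≈ 6833.8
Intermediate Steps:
B(O) = -1 - O/3 (B(O) = -5*⅕ + O*(-⅓) = -1 - O/3)
N(k, F) = (-5 + k)*(F + k)
(-13*N(4, B(-5)) + 22)² = (-13*(4² - 5*(-1 - ⅓*(-5)) - 5*4 + (-1 - ⅓*(-5))*4) + 22)² = (-13*(16 - 5*(-1 + 5/3) - 20 + (-1 + 5/3)*4) + 22)² = (-13*(16 - 5*⅔ - 20 + (⅔)*4) + 22)² = (-13*(16 - 10/3 - 20 + 8/3) + 22)² = (-13*(-14/3) + 22)² = (182/3 + 22)² = (248/3)² = 61504/9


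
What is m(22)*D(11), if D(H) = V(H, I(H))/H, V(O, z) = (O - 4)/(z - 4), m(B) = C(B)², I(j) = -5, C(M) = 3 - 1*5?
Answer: -28/99 ≈ -0.28283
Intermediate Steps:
C(M) = -2 (C(M) = 3 - 5 = -2)
m(B) = 4 (m(B) = (-2)² = 4)
V(O, z) = (-4 + O)/(-4 + z)
D(H) = (4/9 - H/9)/H (D(H) = ((-4 + H)/(-4 - 5))/H = ((-4 + H)/(-9))/H = (-(-4 + H)/9)/H = (4/9 - H/9)/H)
m(22)*D(11) = 4*((⅑)*(4 - 1*11)/11) = 4*((⅑)*(1/11)*(4 - 11)) = 4*((⅑)*(1/11)*(-7)) = 4*(-7/99) = -28/99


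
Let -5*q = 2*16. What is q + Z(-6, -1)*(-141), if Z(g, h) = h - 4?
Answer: 3493/5 ≈ 698.60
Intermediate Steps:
Z(g, h) = -4 + h
q = -32/5 (q = -2*16/5 = -⅕*32 = -32/5 ≈ -6.4000)
q + Z(-6, -1)*(-141) = -32/5 + (-4 - 1)*(-141) = -32/5 - 5*(-141) = -32/5 + 705 = 3493/5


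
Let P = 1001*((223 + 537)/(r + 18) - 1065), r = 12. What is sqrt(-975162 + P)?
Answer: I*sqrt(18142815)/3 ≈ 1419.8*I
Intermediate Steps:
P = -3122119/3 (P = 1001*((223 + 537)/(12 + 18) - 1065) = 1001*(760/30 - 1065) = 1001*(760*(1/30) - 1065) = 1001*(76/3 - 1065) = 1001*(-3119/3) = -3122119/3 ≈ -1.0407e+6)
sqrt(-975162 + P) = sqrt(-975162 - 3122119/3) = sqrt(-6047605/3) = I*sqrt(18142815)/3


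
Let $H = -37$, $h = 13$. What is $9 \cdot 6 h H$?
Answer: $-25974$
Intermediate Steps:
$9 \cdot 6 h H = 9 \cdot 6 \cdot 13 \left(-37\right) = 54 \cdot 13 \left(-37\right) = 702 \left(-37\right) = -25974$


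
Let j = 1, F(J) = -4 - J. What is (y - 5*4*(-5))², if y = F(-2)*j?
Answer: 9604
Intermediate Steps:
y = -2 (y = (-4 - 1*(-2))*1 = (-4 + 2)*1 = -2*1 = -2)
(y - 5*4*(-5))² = (-2 - 5*4*(-5))² = (-2 - 20*(-5))² = (-2 + 100)² = 98² = 9604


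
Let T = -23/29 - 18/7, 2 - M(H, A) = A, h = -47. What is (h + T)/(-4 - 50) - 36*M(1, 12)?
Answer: 219808/609 ≈ 360.93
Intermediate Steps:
M(H, A) = 2 - A
T = -683/203 (T = -23*1/29 - 18*⅐ = -23/29 - 18/7 = -683/203 ≈ -3.3645)
(h + T)/(-4 - 50) - 36*M(1, 12) = (-47 - 683/203)/(-4 - 50) - 36*(2 - 1*12) = -10224/203/(-54) - 36*(2 - 12) = -10224/203*(-1/54) - 36*(-10) = 568/609 + 360 = 219808/609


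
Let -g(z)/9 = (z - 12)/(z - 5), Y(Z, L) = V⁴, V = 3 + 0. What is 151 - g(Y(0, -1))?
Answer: 12097/76 ≈ 159.17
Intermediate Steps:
V = 3
Y(Z, L) = 81 (Y(Z, L) = 3⁴ = 81)
g(z) = -9*(-12 + z)/(-5 + z) (g(z) = -9*(z - 12)/(z - 5) = -9*(-12 + z)/(-5 + z))
151 - g(Y(0, -1)) = 151 - 9*(12 - 1*81)/(-5 + 81) = 151 - 9*(12 - 81)/76 = 151 - 9*(-69)/76 = 151 - 1*(-621/76) = 151 + 621/76 = 12097/76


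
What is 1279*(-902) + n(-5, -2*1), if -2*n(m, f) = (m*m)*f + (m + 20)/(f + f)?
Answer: -9229049/8 ≈ -1.1536e+6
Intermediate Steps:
n(m, f) = -f*m²/2 - (20 + m)/(4*f) (n(m, f) = -((m*m)*f + (m + 20)/(f + f))/2 = -(m²*f + (20 + m)/((2*f)))/2 = -(f*m² + (20 + m)*(1/(2*f)))/2 = -(f*m² + (20 + m)/(2*f))/2 = -f*m²/2 - (20 + m)/(4*f))
1279*(-902) + n(-5, -2*1) = 1279*(-902) + (-20 - 1*(-5) - 2*(-2*1)²*(-5)²)/(4*((-2*1))) = -1153658 + (¼)*(-20 + 5 - 2*(-2)²*25)/(-2) = -1153658 + (¼)*(-½)*(-20 + 5 - 2*4*25) = -1153658 + (¼)*(-½)*(-20 + 5 - 200) = -1153658 + (¼)*(-½)*(-215) = -1153658 + 215/8 = -9229049/8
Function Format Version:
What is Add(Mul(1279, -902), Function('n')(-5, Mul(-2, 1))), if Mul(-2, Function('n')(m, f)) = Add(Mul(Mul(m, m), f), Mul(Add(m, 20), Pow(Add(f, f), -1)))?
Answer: Rational(-9229049, 8) ≈ -1.1536e+6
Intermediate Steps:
Function('n')(m, f) = Add(Mul(Rational(-1, 2), f, Pow(m, 2)), Mul(Rational(-1, 4), Pow(f, -1), Add(20, m))) (Function('n')(m, f) = Mul(Rational(-1, 2), Add(Mul(Mul(m, m), f), Mul(Add(m, 20), Pow(Add(f, f), -1)))) = Mul(Rational(-1, 2), Add(Mul(Pow(m, 2), f), Mul(Add(20, m), Pow(Mul(2, f), -1)))) = Mul(Rational(-1, 2), Add(Mul(f, Pow(m, 2)), Mul(Add(20, m), Mul(Rational(1, 2), Pow(f, -1))))) = Mul(Rational(-1, 2), Add(Mul(f, Pow(m, 2)), Mul(Rational(1, 2), Pow(f, -1), Add(20, m)))) = Add(Mul(Rational(-1, 2), f, Pow(m, 2)), Mul(Rational(-1, 4), Pow(f, -1), Add(20, m))))
Add(Mul(1279, -902), Function('n')(-5, Mul(-2, 1))) = Add(Mul(1279, -902), Mul(Rational(1, 4), Pow(Mul(-2, 1), -1), Add(-20, Mul(-1, -5), Mul(-2, Pow(Mul(-2, 1), 2), Pow(-5, 2))))) = Add(-1153658, Mul(Rational(1, 4), Pow(-2, -1), Add(-20, 5, Mul(-2, Pow(-2, 2), 25)))) = Add(-1153658, Mul(Rational(1, 4), Rational(-1, 2), Add(-20, 5, Mul(-2, 4, 25)))) = Add(-1153658, Mul(Rational(1, 4), Rational(-1, 2), Add(-20, 5, -200))) = Add(-1153658, Mul(Rational(1, 4), Rational(-1, 2), -215)) = Add(-1153658, Rational(215, 8)) = Rational(-9229049, 8)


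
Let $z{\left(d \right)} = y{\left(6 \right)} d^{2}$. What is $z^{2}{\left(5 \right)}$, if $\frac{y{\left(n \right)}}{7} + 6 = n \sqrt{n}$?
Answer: $7717500 - 2205000 \sqrt{6} \approx 2.3164 \cdot 10^{6}$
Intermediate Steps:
$y{\left(n \right)} = -42 + 7 n^{\frac{3}{2}}$ ($y{\left(n \right)} = -42 + 7 n \sqrt{n} = -42 + 7 n^{\frac{3}{2}}$)
$z{\left(d \right)} = d^{2} \left(-42 + 42 \sqrt{6}\right)$ ($z{\left(d \right)} = \left(-42 + 7 \cdot 6^{\frac{3}{2}}\right) d^{2} = \left(-42 + 7 \cdot 6 \sqrt{6}\right) d^{2} = \left(-42 + 42 \sqrt{6}\right) d^{2} = d^{2} \left(-42 + 42 \sqrt{6}\right)$)
$z^{2}{\left(5 \right)} = \left(42 \cdot 5^{2} \left(-1 + \sqrt{6}\right)\right)^{2} = \left(42 \cdot 25 \left(-1 + \sqrt{6}\right)\right)^{2} = \left(-1050 + 1050 \sqrt{6}\right)^{2}$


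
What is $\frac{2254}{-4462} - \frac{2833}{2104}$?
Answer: $- \frac{377897}{204088} \approx -1.8516$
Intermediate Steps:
$\frac{2254}{-4462} - \frac{2833}{2104} = 2254 \left(- \frac{1}{4462}\right) - \frac{2833}{2104} = - \frac{49}{97} - \frac{2833}{2104} = - \frac{377897}{204088}$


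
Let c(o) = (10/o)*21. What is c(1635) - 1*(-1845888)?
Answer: 201201806/109 ≈ 1.8459e+6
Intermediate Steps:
c(o) = 210/o
c(1635) - 1*(-1845888) = 210/1635 - 1*(-1845888) = 210*(1/1635) + 1845888 = 14/109 + 1845888 = 201201806/109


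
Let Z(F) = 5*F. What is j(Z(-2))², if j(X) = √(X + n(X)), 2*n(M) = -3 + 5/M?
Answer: -47/4 ≈ -11.750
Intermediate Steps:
n(M) = -3/2 + 5/(2*M) (n(M) = (-3 + 5/M)/2 = -3/2 + 5/(2*M))
j(X) = √(X + (5 - 3*X)/(2*X))
j(Z(-2))² = (√(-6 + 4*(5*(-2)) + 10/((5*(-2))))/2)² = (√(-6 + 4*(-10) + 10/(-10))/2)² = (√(-6 - 40 + 10*(-⅒))/2)² = (√(-6 - 40 - 1)/2)² = (√(-47)/2)² = ((I*√47)/2)² = (I*√47/2)² = -47/4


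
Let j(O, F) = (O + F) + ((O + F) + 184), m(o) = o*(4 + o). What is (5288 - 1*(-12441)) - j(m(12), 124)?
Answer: 16913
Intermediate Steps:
j(O, F) = 184 + 2*F + 2*O (j(O, F) = (F + O) + ((F + O) + 184) = (F + O) + (184 + F + O) = 184 + 2*F + 2*O)
(5288 - 1*(-12441)) - j(m(12), 124) = (5288 - 1*(-12441)) - (184 + 2*124 + 2*(12*(4 + 12))) = (5288 + 12441) - (184 + 248 + 2*(12*16)) = 17729 - (184 + 248 + 2*192) = 17729 - (184 + 248 + 384) = 17729 - 1*816 = 17729 - 816 = 16913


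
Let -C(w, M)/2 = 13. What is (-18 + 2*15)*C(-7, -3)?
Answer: -312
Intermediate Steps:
C(w, M) = -26 (C(w, M) = -2*13 = -26)
(-18 + 2*15)*C(-7, -3) = (-18 + 2*15)*(-26) = (-18 + 30)*(-26) = 12*(-26) = -312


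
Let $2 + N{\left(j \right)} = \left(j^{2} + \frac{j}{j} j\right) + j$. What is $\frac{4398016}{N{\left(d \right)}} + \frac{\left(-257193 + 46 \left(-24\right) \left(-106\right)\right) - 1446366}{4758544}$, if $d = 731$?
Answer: $\frac{20078053878469}{2549727804624} \approx 7.8746$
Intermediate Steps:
$N{\left(j \right)} = -2 + j^{2} + 2 j$ ($N{\left(j \right)} = -2 + \left(\left(j^{2} + \frac{j}{j} j\right) + j\right) = -2 + \left(\left(j^{2} + 1 j\right) + j\right) = -2 + \left(\left(j^{2} + j\right) + j\right) = -2 + \left(\left(j + j^{2}\right) + j\right) = -2 + \left(j^{2} + 2 j\right) = -2 + j^{2} + 2 j$)
$\frac{4398016}{N{\left(d \right)}} + \frac{\left(-257193 + 46 \left(-24\right) \left(-106\right)\right) - 1446366}{4758544} = \frac{4398016}{-2 + 731^{2} + 2 \cdot 731} + \frac{\left(-257193 + 46 \left(-24\right) \left(-106\right)\right) - 1446366}{4758544} = \frac{4398016}{-2 + 534361 + 1462} + \left(\left(-257193 - -117024\right) - 1446366\right) \frac{1}{4758544} = \frac{4398016}{535821} + \left(\left(-257193 + 117024\right) - 1446366\right) \frac{1}{4758544} = 4398016 \cdot \frac{1}{535821} + \left(-140169 - 1446366\right) \frac{1}{4758544} = \frac{4398016}{535821} - \frac{1586535}{4758544} = \frac{20078053878469}{2549727804624}$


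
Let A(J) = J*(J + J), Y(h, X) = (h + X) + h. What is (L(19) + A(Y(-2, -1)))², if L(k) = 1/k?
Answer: 904401/361 ≈ 2505.3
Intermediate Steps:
Y(h, X) = X + 2*h (Y(h, X) = (X + h) + h = X + 2*h)
A(J) = 2*J² (A(J) = J*(2*J) = 2*J²)
(L(19) + A(Y(-2, -1)))² = (1/19 + 2*(-1 + 2*(-2))²)² = (1/19 + 2*(-1 - 4)²)² = (1/19 + 2*(-5)²)² = (1/19 + 2*25)² = (1/19 + 50)² = (951/19)² = 904401/361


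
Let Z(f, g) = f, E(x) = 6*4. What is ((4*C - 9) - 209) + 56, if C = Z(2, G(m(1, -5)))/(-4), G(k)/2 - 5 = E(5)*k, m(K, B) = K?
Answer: -164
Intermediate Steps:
E(x) = 24
G(k) = 10 + 48*k (G(k) = 10 + 2*(24*k) = 10 + 48*k)
C = -½ (C = 2/(-4) = 2*(-¼) = -½ ≈ -0.50000)
((4*C - 9) - 209) + 56 = ((4*(-½) - 9) - 209) + 56 = ((-2 - 9) - 209) + 56 = (-11 - 209) + 56 = -220 + 56 = -164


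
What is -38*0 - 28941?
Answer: -28941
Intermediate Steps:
-38*0 - 28941 = 0 - 28941 = -28941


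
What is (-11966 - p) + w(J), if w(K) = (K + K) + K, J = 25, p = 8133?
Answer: -20024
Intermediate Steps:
w(K) = 3*K (w(K) = 2*K + K = 3*K)
(-11966 - p) + w(J) = (-11966 - 1*8133) + 3*25 = (-11966 - 8133) + 75 = -20099 + 75 = -20024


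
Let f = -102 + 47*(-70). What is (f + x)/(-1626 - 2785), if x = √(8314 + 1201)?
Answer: 3392/4411 - √9515/4411 ≈ 0.74687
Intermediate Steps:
x = √9515 ≈ 97.545
f = -3392 (f = -102 - 3290 = -3392)
(f + x)/(-1626 - 2785) = (-3392 + √9515)/(-1626 - 2785) = (-3392 + √9515)/(-4411) = (-3392 + √9515)*(-1/4411) = 3392/4411 - √9515/4411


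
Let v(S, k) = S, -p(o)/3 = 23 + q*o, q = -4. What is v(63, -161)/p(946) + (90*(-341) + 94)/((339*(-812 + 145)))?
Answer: 119819929/850410993 ≈ 0.14090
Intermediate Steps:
p(o) = -69 + 12*o (p(o) = -3*(23 - 4*o) = -69 + 12*o)
v(63, -161)/p(946) + (90*(-341) + 94)/((339*(-812 + 145))) = 63/(-69 + 12*946) + (90*(-341) + 94)/((339*(-812 + 145))) = 63/(-69 + 11352) + (-30690 + 94)/((339*(-667))) = 63/11283 - 30596/(-226113) = 63*(1/11283) - 30596*(-1/226113) = 21/3761 + 30596/226113 = 119819929/850410993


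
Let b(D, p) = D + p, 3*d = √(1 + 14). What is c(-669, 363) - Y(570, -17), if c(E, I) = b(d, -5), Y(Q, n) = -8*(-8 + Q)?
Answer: 4491 + √15/3 ≈ 4492.3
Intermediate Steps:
d = √15/3 (d = √(1 + 14)/3 = √15/3 ≈ 1.2910)
Y(Q, n) = 64 - 8*Q
c(E, I) = -5 + √15/3 (c(E, I) = √15/3 - 5 = -5 + √15/3)
c(-669, 363) - Y(570, -17) = (-5 + √15/3) - (64 - 8*570) = (-5 + √15/3) - (64 - 4560) = (-5 + √15/3) - 1*(-4496) = (-5 + √15/3) + 4496 = 4491 + √15/3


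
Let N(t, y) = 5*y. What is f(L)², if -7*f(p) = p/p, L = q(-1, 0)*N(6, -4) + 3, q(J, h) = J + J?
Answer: 1/49 ≈ 0.020408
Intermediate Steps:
q(J, h) = 2*J
L = 43 (L = (2*(-1))*(5*(-4)) + 3 = -2*(-20) + 3 = 40 + 3 = 43)
f(p) = -⅐ (f(p) = -p/(7*p) = -⅐*1 = -⅐)
f(L)² = (-⅐)² = 1/49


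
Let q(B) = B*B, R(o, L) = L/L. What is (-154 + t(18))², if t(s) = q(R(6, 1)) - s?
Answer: 29241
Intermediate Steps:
R(o, L) = 1
q(B) = B²
t(s) = 1 - s (t(s) = 1² - s = 1 - s)
(-154 + t(18))² = (-154 + (1 - 1*18))² = (-154 + (1 - 18))² = (-154 - 17)² = (-171)² = 29241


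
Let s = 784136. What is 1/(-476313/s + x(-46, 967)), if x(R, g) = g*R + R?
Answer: -784136/34916484121 ≈ -2.2457e-5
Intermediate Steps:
x(R, g) = R + R*g (x(R, g) = R*g + R = R + R*g)
1/(-476313/s + x(-46, 967)) = 1/(-476313/784136 - 46*(1 + 967)) = 1/(-476313*1/784136 - 46*968) = 1/(-476313/784136 - 44528) = 1/(-34916484121/784136) = -784136/34916484121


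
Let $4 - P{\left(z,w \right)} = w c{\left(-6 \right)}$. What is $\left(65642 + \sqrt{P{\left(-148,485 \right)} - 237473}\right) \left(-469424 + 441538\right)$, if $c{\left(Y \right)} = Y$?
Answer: $-1830492812 - 27886 i \sqrt{234559} \approx -1.8305 \cdot 10^{9} - 1.3506 \cdot 10^{7} i$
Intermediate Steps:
$P{\left(z,w \right)} = 4 + 6 w$ ($P{\left(z,w \right)} = 4 - w \left(-6\right) = 4 - - 6 w = 4 + 6 w$)
$\left(65642 + \sqrt{P{\left(-148,485 \right)} - 237473}\right) \left(-469424 + 441538\right) = \left(65642 + \sqrt{\left(4 + 6 \cdot 485\right) - 237473}\right) \left(-469424 + 441538\right) = \left(65642 + \sqrt{\left(4 + 2910\right) - 237473}\right) \left(-27886\right) = \left(65642 + \sqrt{2914 - 237473}\right) \left(-27886\right) = \left(65642 + \sqrt{-234559}\right) \left(-27886\right) = \left(65642 + i \sqrt{234559}\right) \left(-27886\right) = -1830492812 - 27886 i \sqrt{234559}$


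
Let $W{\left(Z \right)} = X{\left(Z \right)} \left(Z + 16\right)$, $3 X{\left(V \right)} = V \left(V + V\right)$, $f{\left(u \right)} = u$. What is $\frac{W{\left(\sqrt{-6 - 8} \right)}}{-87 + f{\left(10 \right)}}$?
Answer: $\frac{64}{33} + \frac{4 i \sqrt{14}}{33} \approx 1.9394 + 0.45353 i$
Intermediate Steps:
$X{\left(V \right)} = \frac{2 V^{2}}{3}$ ($X{\left(V \right)} = \frac{V \left(V + V\right)}{3} = \frac{V 2 V}{3} = \frac{2 V^{2}}{3}$)
$W{\left(Z \right)} = \frac{2 Z^{2} \left(16 + Z\right)}{3}$ ($W{\left(Z \right)} = \frac{2 Z^{2}}{3} \left(Z + 16\right) = \frac{2 Z^{2}}{3} \left(16 + Z\right) = \frac{2 Z^{2} \left(16 + Z\right)}{3}$)
$\frac{W{\left(\sqrt{-6 - 8} \right)}}{-87 + f{\left(10 \right)}} = \frac{\frac{2}{3} \left(\sqrt{-6 - 8}\right)^{2} \left(16 + \sqrt{-6 - 8}\right)}{-87 + 10} = \frac{\frac{2}{3} \left(\sqrt{-14}\right)^{2} \left(16 + \sqrt{-14}\right)}{-77} = \frac{2 \left(i \sqrt{14}\right)^{2} \left(16 + i \sqrt{14}\right)}{3} \left(- \frac{1}{77}\right) = \frac{2}{3} \left(-14\right) \left(16 + i \sqrt{14}\right) \left(- \frac{1}{77}\right) = \left(- \frac{448}{3} - \frac{28 i \sqrt{14}}{3}\right) \left(- \frac{1}{77}\right) = \frac{64}{33} + \frac{4 i \sqrt{14}}{33}$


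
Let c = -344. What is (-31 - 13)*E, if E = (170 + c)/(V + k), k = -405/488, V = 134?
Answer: 3736128/64987 ≈ 57.490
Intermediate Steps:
k = -405/488 (k = -405*1/488 = -405/488 ≈ -0.82992)
E = -84912/64987 (E = (170 - 344)/(134 - 405/488) = -174/64987/488 = -174*488/64987 = -84912/64987 ≈ -1.3066)
(-31 - 13)*E = (-31 - 13)*(-84912/64987) = -44*(-84912/64987) = 3736128/64987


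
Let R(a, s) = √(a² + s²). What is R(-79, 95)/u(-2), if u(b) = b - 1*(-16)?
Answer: √15266/14 ≈ 8.8254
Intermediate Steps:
u(b) = 16 + b (u(b) = b + 16 = 16 + b)
R(-79, 95)/u(-2) = √((-79)² + 95²)/(16 - 2) = √(6241 + 9025)/14 = √15266*(1/14) = √15266/14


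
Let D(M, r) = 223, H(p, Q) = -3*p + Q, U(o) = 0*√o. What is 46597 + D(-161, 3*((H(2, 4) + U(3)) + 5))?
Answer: 46820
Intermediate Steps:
U(o) = 0
H(p, Q) = Q - 3*p
46597 + D(-161, 3*((H(2, 4) + U(3)) + 5)) = 46597 + 223 = 46820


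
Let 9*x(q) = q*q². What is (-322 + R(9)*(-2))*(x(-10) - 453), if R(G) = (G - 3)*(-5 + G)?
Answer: 1878490/9 ≈ 2.0872e+5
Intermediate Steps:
R(G) = (-5 + G)*(-3 + G) (R(G) = (-3 + G)*(-5 + G) = (-5 + G)*(-3 + G))
x(q) = q³/9 (x(q) = (q*q²)/9 = q³/9)
(-322 + R(9)*(-2))*(x(-10) - 453) = (-322 + (15 + 9² - 8*9)*(-2))*((⅑)*(-10)³ - 453) = (-322 + (15 + 81 - 72)*(-2))*((⅑)*(-1000) - 453) = (-322 + 24*(-2))*(-1000/9 - 453) = (-322 - 48)*(-5077/9) = -370*(-5077/9) = 1878490/9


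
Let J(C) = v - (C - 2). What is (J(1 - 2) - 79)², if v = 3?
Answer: 5329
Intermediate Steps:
J(C) = 5 - C (J(C) = 3 - (C - 2) = 3 - (-2 + C) = 3 + (2 - C) = 5 - C)
(J(1 - 2) - 79)² = ((5 - (1 - 2)) - 79)² = ((5 - 1*(-1)) - 79)² = ((5 + 1) - 79)² = (6 - 79)² = (-73)² = 5329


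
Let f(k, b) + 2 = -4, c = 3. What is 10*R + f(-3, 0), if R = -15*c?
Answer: -456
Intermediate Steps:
f(k, b) = -6 (f(k, b) = -2 - 4 = -6)
R = -45 (R = -15*3 = -45)
10*R + f(-3, 0) = 10*(-45) - 6 = -450 - 6 = -456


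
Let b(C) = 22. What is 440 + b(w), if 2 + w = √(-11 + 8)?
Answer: 462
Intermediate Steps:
w = -2 + I*√3 (w = -2 + √(-11 + 8) = -2 + √(-3) = -2 + I*√3 ≈ -2.0 + 1.732*I)
440 + b(w) = 440 + 22 = 462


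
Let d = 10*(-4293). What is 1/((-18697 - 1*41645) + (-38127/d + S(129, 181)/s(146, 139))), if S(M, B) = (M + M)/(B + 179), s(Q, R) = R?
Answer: -3978180/240047783947 ≈ -1.6572e-5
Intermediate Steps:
d = -42930
S(M, B) = 2*M/(179 + B) (S(M, B) = (2*M)/(179 + B) = 2*M/(179 + B))
1/((-18697 - 1*41645) + (-38127/d + S(129, 181)/s(146, 139))) = 1/((-18697 - 1*41645) + (-38127/(-42930) + (2*129/(179 + 181))/139)) = 1/((-18697 - 41645) + (-38127*(-1/42930) + (2*129/360)*(1/139))) = 1/(-60342 + (12709/14310 + (2*129*(1/360))*(1/139))) = 1/(-60342 + (12709/14310 + (43/60)*(1/139))) = 1/(-60342 + (12709/14310 + 43/8340)) = 1/(-60342 + 3553613/3978180) = 1/(-240047783947/3978180) = -3978180/240047783947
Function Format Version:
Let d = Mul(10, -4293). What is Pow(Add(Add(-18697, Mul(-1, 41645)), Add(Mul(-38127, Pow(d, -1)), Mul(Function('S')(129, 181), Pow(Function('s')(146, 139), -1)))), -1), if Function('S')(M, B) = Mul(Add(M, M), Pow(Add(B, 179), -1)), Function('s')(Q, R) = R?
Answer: Rational(-3978180, 240047783947) ≈ -1.6572e-5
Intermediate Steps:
d = -42930
Function('S')(M, B) = Mul(2, M, Pow(Add(179, B), -1)) (Function('S')(M, B) = Mul(Mul(2, M), Pow(Add(179, B), -1)) = Mul(2, M, Pow(Add(179, B), -1)))
Pow(Add(Add(-18697, Mul(-1, 41645)), Add(Mul(-38127, Pow(d, -1)), Mul(Function('S')(129, 181), Pow(Function('s')(146, 139), -1)))), -1) = Pow(Add(Add(-18697, Mul(-1, 41645)), Add(Mul(-38127, Pow(-42930, -1)), Mul(Mul(2, 129, Pow(Add(179, 181), -1)), Pow(139, -1)))), -1) = Pow(Add(Add(-18697, -41645), Add(Mul(-38127, Rational(-1, 42930)), Mul(Mul(2, 129, Pow(360, -1)), Rational(1, 139)))), -1) = Pow(Add(-60342, Add(Rational(12709, 14310), Mul(Mul(2, 129, Rational(1, 360)), Rational(1, 139)))), -1) = Pow(Add(-60342, Add(Rational(12709, 14310), Mul(Rational(43, 60), Rational(1, 139)))), -1) = Pow(Add(-60342, Add(Rational(12709, 14310), Rational(43, 8340))), -1) = Pow(Add(-60342, Rational(3553613, 3978180)), -1) = Pow(Rational(-240047783947, 3978180), -1) = Rational(-3978180, 240047783947)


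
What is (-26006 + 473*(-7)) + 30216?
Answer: 899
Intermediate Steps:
(-26006 + 473*(-7)) + 30216 = (-26006 - 3311) + 30216 = -29317 + 30216 = 899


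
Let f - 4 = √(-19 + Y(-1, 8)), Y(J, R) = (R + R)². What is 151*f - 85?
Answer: 519 + 151*√237 ≈ 2843.6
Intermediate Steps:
Y(J, R) = 4*R² (Y(J, R) = (2*R)² = 4*R²)
f = 4 + √237 (f = 4 + √(-19 + 4*8²) = 4 + √(-19 + 4*64) = 4 + √(-19 + 256) = 4 + √237 ≈ 19.395)
151*f - 85 = 151*(4 + √237) - 85 = (604 + 151*√237) - 85 = 519 + 151*√237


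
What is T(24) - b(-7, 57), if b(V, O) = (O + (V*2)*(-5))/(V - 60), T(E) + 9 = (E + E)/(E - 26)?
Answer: -2084/67 ≈ -31.104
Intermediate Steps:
T(E) = -9 + 2*E/(-26 + E) (T(E) = -9 + (E + E)/(E - 26) = -9 + (2*E)/(-26 + E) = -9 + 2*E/(-26 + E))
b(V, O) = (O - 10*V)/(-60 + V) (b(V, O) = (O + (2*V)*(-5))/(-60 + V) = (O - 10*V)/(-60 + V))
T(24) - b(-7, 57) = (234 - 7*24)/(-26 + 24) - (57 - 10*(-7))/(-60 - 7) = (234 - 168)/(-2) - (57 + 70)/(-67) = -½*66 - (-1)*127/67 = -33 - 1*(-127/67) = -33 + 127/67 = -2084/67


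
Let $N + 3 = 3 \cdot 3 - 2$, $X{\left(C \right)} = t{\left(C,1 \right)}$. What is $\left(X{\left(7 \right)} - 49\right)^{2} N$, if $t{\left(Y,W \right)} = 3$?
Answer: $8464$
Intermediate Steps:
$X{\left(C \right)} = 3$
$N = 4$ ($N = -3 + \left(3 \cdot 3 - 2\right) = -3 + \left(9 - 2\right) = -3 + 7 = 4$)
$\left(X{\left(7 \right)} - 49\right)^{2} N = \left(3 - 49\right)^{2} \cdot 4 = \left(-46\right)^{2} \cdot 4 = 2116 \cdot 4 = 8464$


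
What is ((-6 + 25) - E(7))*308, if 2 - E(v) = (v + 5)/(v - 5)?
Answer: 7084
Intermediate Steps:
E(v) = 2 - (5 + v)/(-5 + v) (E(v) = 2 - (v + 5)/(v - 5) = 2 - (5 + v)/(-5 + v))
((-6 + 25) - E(7))*308 = ((-6 + 25) - (-15 + 7)/(-5 + 7))*308 = (19 - (-8)/2)*308 = (19 - 1*(-4))*308 = (19 + 4)*308 = 23*308 = 7084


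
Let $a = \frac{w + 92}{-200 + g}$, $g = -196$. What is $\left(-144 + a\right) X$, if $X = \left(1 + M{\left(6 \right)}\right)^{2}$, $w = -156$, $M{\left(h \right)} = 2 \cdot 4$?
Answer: $- \frac{128160}{11} \approx -11651.0$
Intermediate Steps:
$M{\left(h \right)} = 8$
$X = 81$ ($X = \left(1 + 8\right)^{2} = 9^{2} = 81$)
$a = \frac{16}{99}$ ($a = \frac{-156 + 92}{-200 - 196} = - \frac{64}{-396} = \left(-64\right) \left(- \frac{1}{396}\right) = \frac{16}{99} \approx 0.16162$)
$\left(-144 + a\right) X = \left(-144 + \frac{16}{99}\right) 81 = \left(- \frac{14240}{99}\right) 81 = - \frac{128160}{11}$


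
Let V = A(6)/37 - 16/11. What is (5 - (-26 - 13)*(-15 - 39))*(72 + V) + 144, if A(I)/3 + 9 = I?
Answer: -5459755/37 ≈ -1.4756e+5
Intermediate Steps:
A(I) = -27 + 3*I
V = -691/407 (V = (-27 + 3*6)/37 - 16/11 = (-27 + 18)*(1/37) - 16*1/11 = -9*1/37 - 16/11 = -9/37 - 16/11 = -691/407 ≈ -1.6978)
(5 - (-26 - 13)*(-15 - 39))*(72 + V) + 144 = (5 - (-26 - 13)*(-15 - 39))*(72 - 691/407) + 144 = (5 - (-39)*(-54))*(28613/407) + 144 = (5 - 1*2106)*(28613/407) + 144 = (5 - 2106)*(28613/407) + 144 = -2101*28613/407 + 144 = -5465083/37 + 144 = -5459755/37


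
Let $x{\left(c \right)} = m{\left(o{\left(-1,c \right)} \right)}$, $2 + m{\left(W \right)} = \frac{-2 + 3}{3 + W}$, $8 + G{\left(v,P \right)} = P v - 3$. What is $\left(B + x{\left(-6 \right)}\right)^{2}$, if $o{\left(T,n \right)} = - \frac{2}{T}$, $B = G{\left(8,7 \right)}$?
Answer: $\frac{46656}{25} \approx 1866.2$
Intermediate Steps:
$G{\left(v,P \right)} = -11 + P v$ ($G{\left(v,P \right)} = -8 + \left(P v - 3\right) = -8 + \left(-3 + P v\right) = -11 + P v$)
$B = 45$ ($B = -11 + 7 \cdot 8 = -11 + 56 = 45$)
$o{\left(T,n \right)} = - \frac{2}{T}$
$m{\left(W \right)} = -2 + \frac{1}{3 + W}$ ($m{\left(W \right)} = -2 + \frac{-2 + 3}{3 + W} = -2 + 1 \frac{1}{3 + W} = -2 + \frac{1}{3 + W}$)
$x{\left(c \right)} = - \frac{9}{5}$ ($x{\left(c \right)} = \frac{-5 - 2 \left(- \frac{2}{-1}\right)}{3 - \frac{2}{-1}} = \frac{-5 - 2 \left(\left(-2\right) \left(-1\right)\right)}{3 - -2} = \frac{-5 - 4}{3 + 2} = \frac{-5 - 4}{5} = \frac{1}{5} \left(-9\right) = - \frac{9}{5}$)
$\left(B + x{\left(-6 \right)}\right)^{2} = \left(45 - \frac{9}{5}\right)^{2} = \left(\frac{216}{5}\right)^{2} = \frac{46656}{25}$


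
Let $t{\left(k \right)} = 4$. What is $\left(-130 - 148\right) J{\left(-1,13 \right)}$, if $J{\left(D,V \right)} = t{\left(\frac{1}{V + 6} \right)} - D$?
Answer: $-1390$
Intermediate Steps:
$J{\left(D,V \right)} = 4 - D$
$\left(-130 - 148\right) J{\left(-1,13 \right)} = \left(-130 - 148\right) \left(4 - -1\right) = - 278 \left(4 + 1\right) = \left(-278\right) 5 = -1390$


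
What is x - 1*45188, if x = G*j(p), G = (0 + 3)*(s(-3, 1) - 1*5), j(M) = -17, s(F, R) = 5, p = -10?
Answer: -45188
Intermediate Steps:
G = 0 (G = (0 + 3)*(5 - 1*5) = 3*(5 - 5) = 3*0 = 0)
x = 0 (x = 0*(-17) = 0)
x - 1*45188 = 0 - 1*45188 = 0 - 45188 = -45188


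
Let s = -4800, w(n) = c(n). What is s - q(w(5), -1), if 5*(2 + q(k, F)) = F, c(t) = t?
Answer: -23989/5 ≈ -4797.8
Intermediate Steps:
w(n) = n
q(k, F) = -2 + F/5
s - q(w(5), -1) = -4800 - (-2 + (1/5)*(-1)) = -4800 - (-2 - 1/5) = -4800 - 1*(-11/5) = -4800 + 11/5 = -23989/5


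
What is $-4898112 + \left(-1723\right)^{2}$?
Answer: $-1929383$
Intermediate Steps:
$-4898112 + \left(-1723\right)^{2} = -4898112 + 2968729 = -1929383$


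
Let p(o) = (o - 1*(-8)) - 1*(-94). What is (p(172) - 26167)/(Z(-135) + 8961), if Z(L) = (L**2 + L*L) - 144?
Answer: -8631/15089 ≈ -0.57201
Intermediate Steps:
Z(L) = -144 + 2*L**2 (Z(L) = (L**2 + L**2) - 144 = 2*L**2 - 144 = -144 + 2*L**2)
p(o) = 102 + o (p(o) = (o + 8) + 94 = (8 + o) + 94 = 102 + o)
(p(172) - 26167)/(Z(-135) + 8961) = ((102 + 172) - 26167)/((-144 + 2*(-135)**2) + 8961) = (274 - 26167)/((-144 + 2*18225) + 8961) = -25893/((-144 + 36450) + 8961) = -25893/(36306 + 8961) = -25893/45267 = -25893*1/45267 = -8631/15089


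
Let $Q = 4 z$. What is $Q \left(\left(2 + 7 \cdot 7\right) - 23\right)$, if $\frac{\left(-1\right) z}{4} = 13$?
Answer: $-5824$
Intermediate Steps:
$z = -52$ ($z = \left(-4\right) 13 = -52$)
$Q = -208$ ($Q = 4 \left(-52\right) = -208$)
$Q \left(\left(2 + 7 \cdot 7\right) - 23\right) = - 208 \left(\left(2 + 7 \cdot 7\right) - 23\right) = - 208 \left(\left(2 + 49\right) - 23\right) = - 208 \left(51 - 23\right) = \left(-208\right) 28 = -5824$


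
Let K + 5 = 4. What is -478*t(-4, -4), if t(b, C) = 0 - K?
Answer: -478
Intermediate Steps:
K = -1 (K = -5 + 4 = -1)
t(b, C) = 1 (t(b, C) = 0 - 1*(-1) = 0 + 1 = 1)
-478*t(-4, -4) = -478*1 = -478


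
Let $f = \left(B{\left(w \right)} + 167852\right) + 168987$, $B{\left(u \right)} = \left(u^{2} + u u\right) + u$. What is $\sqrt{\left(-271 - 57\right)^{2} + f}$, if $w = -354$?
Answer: $3 \sqrt{77189} \approx 833.49$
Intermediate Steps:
$B{\left(u \right)} = u + 2 u^{2}$ ($B{\left(u \right)} = \left(u^{2} + u^{2}\right) + u = 2 u^{2} + u = u + 2 u^{2}$)
$f = 587117$ ($f = \left(- 354 \left(1 + 2 \left(-354\right)\right) + 167852\right) + 168987 = \left(- 354 \left(1 - 708\right) + 167852\right) + 168987 = \left(\left(-354\right) \left(-707\right) + 167852\right) + 168987 = \left(250278 + 167852\right) + 168987 = 418130 + 168987 = 587117$)
$\sqrt{\left(-271 - 57\right)^{2} + f} = \sqrt{\left(-271 - 57\right)^{2} + 587117} = \sqrt{\left(-328\right)^{2} + 587117} = \sqrt{107584 + 587117} = \sqrt{694701} = 3 \sqrt{77189}$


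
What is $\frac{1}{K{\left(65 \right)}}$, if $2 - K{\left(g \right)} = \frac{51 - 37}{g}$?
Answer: $\frac{65}{116} \approx 0.56034$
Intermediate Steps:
$K{\left(g \right)} = 2 - \frac{14}{g}$ ($K{\left(g \right)} = 2 - \frac{51 - 37}{g} = 2 - \frac{14}{g}$)
$\frac{1}{K{\left(65 \right)}} = \frac{1}{2 - \frac{14}{65}} = \frac{1}{\frac{116}{65}} = \frac{65}{116}$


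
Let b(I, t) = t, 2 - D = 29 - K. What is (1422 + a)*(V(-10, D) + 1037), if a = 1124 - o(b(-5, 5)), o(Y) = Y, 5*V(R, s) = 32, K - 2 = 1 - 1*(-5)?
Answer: 13256397/5 ≈ 2.6513e+6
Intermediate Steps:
K = 8 (K = 2 + (1 - 1*(-5)) = 2 + (1 + 5) = 2 + 6 = 8)
D = -19 (D = 2 - (29 - 1*8) = 2 - (29 - 8) = 2 - 1*21 = 2 - 21 = -19)
V(R, s) = 32/5 (V(R, s) = (⅕)*32 = 32/5)
a = 1119 (a = 1124 - 1*5 = 1124 - 5 = 1119)
(1422 + a)*(V(-10, D) + 1037) = (1422 + 1119)*(32/5 + 1037) = 2541*(5217/5) = 13256397/5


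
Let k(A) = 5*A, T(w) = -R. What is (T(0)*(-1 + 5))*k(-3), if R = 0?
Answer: 0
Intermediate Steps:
T(w) = 0 (T(w) = -1*0 = 0)
(T(0)*(-1 + 5))*k(-3) = (0*(-1 + 5))*(5*(-3)) = (0*4)*(-15) = 0*(-15) = 0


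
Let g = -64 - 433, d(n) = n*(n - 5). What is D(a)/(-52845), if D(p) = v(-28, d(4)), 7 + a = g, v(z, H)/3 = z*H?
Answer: -112/17615 ≈ -0.0063582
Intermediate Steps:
d(n) = n*(-5 + n)
g = -497
v(z, H) = 3*H*z (v(z, H) = 3*(z*H) = 3*(H*z) = 3*H*z)
a = -504 (a = -7 - 497 = -504)
D(p) = 336 (D(p) = 3*(4*(-5 + 4))*(-28) = 3*(4*(-1))*(-28) = 3*(-4)*(-28) = 336)
D(a)/(-52845) = 336/(-52845) = 336*(-1/52845) = -112/17615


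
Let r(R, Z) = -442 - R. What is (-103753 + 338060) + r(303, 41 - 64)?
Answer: 233562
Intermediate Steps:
(-103753 + 338060) + r(303, 41 - 64) = (-103753 + 338060) + (-442 - 1*303) = 234307 + (-442 - 303) = 234307 - 745 = 233562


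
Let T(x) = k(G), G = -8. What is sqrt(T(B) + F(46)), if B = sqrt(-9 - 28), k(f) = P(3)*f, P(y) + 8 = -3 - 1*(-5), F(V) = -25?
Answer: sqrt(23) ≈ 4.7958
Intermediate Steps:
P(y) = -6 (P(y) = -8 + (-3 - 1*(-5)) = -8 + (-3 + 5) = -8 + 2 = -6)
k(f) = -6*f
B = I*sqrt(37) (B = sqrt(-37) = I*sqrt(37) ≈ 6.0828*I)
T(x) = 48 (T(x) = -6*(-8) = 48)
sqrt(T(B) + F(46)) = sqrt(48 - 25) = sqrt(23)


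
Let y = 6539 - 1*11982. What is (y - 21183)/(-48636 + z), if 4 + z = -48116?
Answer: 13313/48378 ≈ 0.27519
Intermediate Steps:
z = -48120 (z = -4 - 48116 = -48120)
y = -5443 (y = 6539 - 11982 = -5443)
(y - 21183)/(-48636 + z) = (-5443 - 21183)/(-48636 - 48120) = -26626/(-96756) = -26626*(-1/96756) = 13313/48378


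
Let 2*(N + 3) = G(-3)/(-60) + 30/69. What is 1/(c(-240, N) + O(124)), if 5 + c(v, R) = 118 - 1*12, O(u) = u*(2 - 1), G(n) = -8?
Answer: 1/225 ≈ 0.0044444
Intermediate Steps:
O(u) = u (O(u) = u*1 = u)
N = -937/345 (N = -3 + (-8/(-60) + 30/69)/2 = -3 + (-8*(-1/60) + 30*(1/69))/2 = -3 + (2/15 + 10/23)/2 = -3 + (½)*(196/345) = -3 + 98/345 = -937/345 ≈ -2.7159)
c(v, R) = 101 (c(v, R) = -5 + (118 - 1*12) = -5 + (118 - 12) = -5 + 106 = 101)
1/(c(-240, N) + O(124)) = 1/(101 + 124) = 1/225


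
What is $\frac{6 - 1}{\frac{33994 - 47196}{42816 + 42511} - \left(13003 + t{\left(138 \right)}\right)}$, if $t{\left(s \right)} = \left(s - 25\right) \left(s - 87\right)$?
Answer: $- \frac{426635}{1601259684} \approx -0.00026644$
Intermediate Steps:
$t{\left(s \right)} = \left(-87 + s\right) \left(-25 + s\right)$ ($t{\left(s \right)} = \left(-25 + s\right) \left(-87 + s\right) = \left(-87 + s\right) \left(-25 + s\right)$)
$\frac{6 - 1}{\frac{33994 - 47196}{42816 + 42511} - \left(13003 + t{\left(138 \right)}\right)} = \frac{6 - 1}{\frac{33994 - 47196}{42816 + 42511} - \left(34222 - 15456\right)} = \frac{1}{- \frac{13202}{85327} - 18766} \cdot 5 = \frac{1}{- \frac{1601259684}{85327}} \cdot 5 = \left(- \frac{85327}{1601259684}\right) 5 = - \frac{426635}{1601259684}$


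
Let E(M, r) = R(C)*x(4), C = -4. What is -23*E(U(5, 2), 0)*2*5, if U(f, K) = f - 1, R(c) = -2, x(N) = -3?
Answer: -1380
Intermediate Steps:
U(f, K) = -1 + f
E(M, r) = 6 (E(M, r) = -2*(-3) = 6)
-23*E(U(5, 2), 0)*2*5 = -23*6*2*5 = -276*5 = -23*60 = -1380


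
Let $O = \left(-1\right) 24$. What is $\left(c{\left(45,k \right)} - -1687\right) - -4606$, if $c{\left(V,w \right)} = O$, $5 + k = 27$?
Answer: $6269$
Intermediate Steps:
$k = 22$ ($k = -5 + 27 = 22$)
$O = -24$
$c{\left(V,w \right)} = -24$
$\left(c{\left(45,k \right)} - -1687\right) - -4606 = \left(-24 - -1687\right) - -4606 = \left(-24 + 1687\right) + 4606 = 1663 + 4606 = 6269$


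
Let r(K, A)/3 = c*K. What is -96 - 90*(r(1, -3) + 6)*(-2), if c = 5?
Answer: 3684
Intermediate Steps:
r(K, A) = 15*K (r(K, A) = 3*(5*K) = 15*K)
-96 - 90*(r(1, -3) + 6)*(-2) = -96 - 90*(15*1 + 6)*(-2) = -96 - 90*(15 + 6)*(-2) = -96 - 1890*(-2) = -96 - 90*(-42) = -96 + 3780 = 3684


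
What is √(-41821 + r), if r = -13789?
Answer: I*√55610 ≈ 235.82*I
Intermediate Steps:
√(-41821 + r) = √(-41821 - 13789) = √(-55610) = I*√55610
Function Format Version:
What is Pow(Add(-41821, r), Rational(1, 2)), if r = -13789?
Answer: Mul(I, Pow(55610, Rational(1, 2))) ≈ Mul(235.82, I)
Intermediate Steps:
Pow(Add(-41821, r), Rational(1, 2)) = Pow(Add(-41821, -13789), Rational(1, 2)) = Pow(-55610, Rational(1, 2)) = Mul(I, Pow(55610, Rational(1, 2)))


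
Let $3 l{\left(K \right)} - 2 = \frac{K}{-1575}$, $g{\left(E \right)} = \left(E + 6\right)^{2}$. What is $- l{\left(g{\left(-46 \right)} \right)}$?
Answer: $- \frac{62}{189} \approx -0.32804$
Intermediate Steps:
$g{\left(E \right)} = \left(6 + E\right)^{2}$
$l{\left(K \right)} = \frac{2}{3} - \frac{K}{4725}$ ($l{\left(K \right)} = \frac{2}{3} + \frac{K \frac{1}{-1575}}{3} = \frac{2}{3} + \frac{K \left(- \frac{1}{1575}\right)}{3} = \frac{2}{3} + \frac{\left(- \frac{1}{1575}\right) K}{3} = \frac{2}{3} - \frac{K}{4725}$)
$- l{\left(g{\left(-46 \right)} \right)} = - (\frac{2}{3} - \frac{\left(6 - 46\right)^{2}}{4725}) = - (\frac{2}{3} - \frac{\left(-40\right)^{2}}{4725}) = - (\frac{2}{3} - \frac{64}{189}) = \left(-1\right) \frac{62}{189} = - \frac{62}{189}$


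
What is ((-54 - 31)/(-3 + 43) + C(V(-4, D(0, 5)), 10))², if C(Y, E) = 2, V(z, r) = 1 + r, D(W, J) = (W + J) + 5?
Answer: 1/64 ≈ 0.015625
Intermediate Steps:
D(W, J) = 5 + J + W (D(W, J) = (J + W) + 5 = 5 + J + W)
((-54 - 31)/(-3 + 43) + C(V(-4, D(0, 5)), 10))² = ((-54 - 31)/(-3 + 43) + 2)² = (-85/40 + 2)² = (-85*1/40 + 2)² = (-17/8 + 2)² = (-⅛)² = 1/64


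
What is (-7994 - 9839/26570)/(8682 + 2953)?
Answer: -16339263/23780150 ≈ -0.68710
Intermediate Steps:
(-7994 - 9839/26570)/(8682 + 2953) = (-7994 - 9839*1/26570)/11635 = (-7994 - 9839/26570)*(1/11635) = -212410419/26570*1/11635 = -16339263/23780150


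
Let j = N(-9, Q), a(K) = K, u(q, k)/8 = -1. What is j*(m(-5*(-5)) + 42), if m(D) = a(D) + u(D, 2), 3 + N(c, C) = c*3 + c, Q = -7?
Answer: -2301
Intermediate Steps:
u(q, k) = -8 (u(q, k) = 8*(-1) = -8)
N(c, C) = -3 + 4*c (N(c, C) = -3 + (c*3 + c) = -3 + (3*c + c) = -3 + 4*c)
j = -39 (j = -3 + 4*(-9) = -3 - 36 = -39)
m(D) = -8 + D (m(D) = D - 8 = -8 + D)
j*(m(-5*(-5)) + 42) = -39*((-8 - 5*(-5)) + 42) = -39*((-8 + 25) + 42) = -39*(17 + 42) = -39*59 = -2301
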